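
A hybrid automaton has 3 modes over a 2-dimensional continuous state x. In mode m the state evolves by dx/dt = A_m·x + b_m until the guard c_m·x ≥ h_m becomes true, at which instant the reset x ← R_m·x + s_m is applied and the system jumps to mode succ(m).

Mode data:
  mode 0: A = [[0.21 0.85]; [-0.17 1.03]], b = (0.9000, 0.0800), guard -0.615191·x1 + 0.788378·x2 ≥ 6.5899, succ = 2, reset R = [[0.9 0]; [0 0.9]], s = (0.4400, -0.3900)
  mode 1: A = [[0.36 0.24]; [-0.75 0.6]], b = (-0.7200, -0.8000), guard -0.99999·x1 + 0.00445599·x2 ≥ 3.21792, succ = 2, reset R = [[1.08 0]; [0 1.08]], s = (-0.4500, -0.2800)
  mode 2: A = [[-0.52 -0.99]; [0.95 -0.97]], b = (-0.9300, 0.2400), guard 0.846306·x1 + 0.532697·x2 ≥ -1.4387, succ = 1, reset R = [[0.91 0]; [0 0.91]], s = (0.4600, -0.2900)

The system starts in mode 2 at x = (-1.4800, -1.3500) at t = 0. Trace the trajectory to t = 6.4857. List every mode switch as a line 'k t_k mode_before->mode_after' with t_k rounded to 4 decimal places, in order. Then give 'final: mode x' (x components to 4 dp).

Mode 2: guard c·x = -1.4387 hit at Δt = 0.5400 (t = 0.5400), x⁻ = (-0.9638, -1.1696) → reset → x⁺ = (-0.4171, -1.3543), jump to mode 1
Mode 1: guard c·x = 3.2179 hit at Δt = 1.5303 (t = 2.0703), x⁻ = (-3.2299, -2.6853) → reset → x⁺ = (-3.9383, -3.1801), jump to mode 2
Mode 2: guard c·x = -1.4387 hit at Δt = 1.2431 (t = 3.3134), x⁻ = (-0.5294, -1.8597) → reset → x⁺ = (-0.0218, -1.9823), jump to mode 1
Mode 1: guard c·x = 3.2179 hit at Δt = 1.5589 (t = 4.8723), x⁻ = (-3.2398, -4.8977) → reset → x⁺ = (-3.9490, -5.5695), jump to mode 2
Mode 2: guard c·x = -1.4387 hit at Δt = 0.9774 (t = 5.8497), x⁻ = (0.0360, -2.7580) → reset → x⁺ = (0.4928, -2.7998), jump to mode 1
Mode 1: flow for 0.6360 to horizon, guard not reached → x = (-0.5326, -4.7530)

1 0.5400 2->1
2 2.0703 1->2
3 3.3134 2->1
4 4.8723 1->2
5 5.8497 2->1
final: 1 -0.5326 -4.7530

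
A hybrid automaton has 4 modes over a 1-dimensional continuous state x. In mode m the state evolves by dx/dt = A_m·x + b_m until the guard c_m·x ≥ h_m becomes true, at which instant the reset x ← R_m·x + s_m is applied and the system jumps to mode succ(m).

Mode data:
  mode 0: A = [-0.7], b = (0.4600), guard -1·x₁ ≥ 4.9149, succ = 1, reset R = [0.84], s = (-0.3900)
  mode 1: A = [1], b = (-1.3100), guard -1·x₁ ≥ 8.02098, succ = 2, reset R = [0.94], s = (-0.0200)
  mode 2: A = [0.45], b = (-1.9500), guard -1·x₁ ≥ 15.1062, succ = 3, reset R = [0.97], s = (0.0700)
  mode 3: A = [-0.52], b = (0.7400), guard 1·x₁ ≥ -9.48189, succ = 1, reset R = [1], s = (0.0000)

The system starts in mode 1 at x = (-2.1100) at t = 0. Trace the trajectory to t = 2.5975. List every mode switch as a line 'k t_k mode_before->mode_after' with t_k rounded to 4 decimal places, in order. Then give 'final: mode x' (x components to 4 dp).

Mode 1: guard c·x = 8.0210 hit at Δt = 1.0037 (t = 1.0037), x⁻ = (-8.0210) → reset → x⁺ = (-7.5597), jump to mode 2
Mode 2: guard c·x = 15.1062 hit at Δt = 1.0919 (t = 2.0956), x⁻ = (-15.1062) → reset → x⁺ = (-14.5830), jump to mode 3
Mode 3: flow for 0.5019 to horizon, guard not reached → x = (-10.9062)

1 1.0037 1->2
2 2.0956 2->3
final: 3 -10.9062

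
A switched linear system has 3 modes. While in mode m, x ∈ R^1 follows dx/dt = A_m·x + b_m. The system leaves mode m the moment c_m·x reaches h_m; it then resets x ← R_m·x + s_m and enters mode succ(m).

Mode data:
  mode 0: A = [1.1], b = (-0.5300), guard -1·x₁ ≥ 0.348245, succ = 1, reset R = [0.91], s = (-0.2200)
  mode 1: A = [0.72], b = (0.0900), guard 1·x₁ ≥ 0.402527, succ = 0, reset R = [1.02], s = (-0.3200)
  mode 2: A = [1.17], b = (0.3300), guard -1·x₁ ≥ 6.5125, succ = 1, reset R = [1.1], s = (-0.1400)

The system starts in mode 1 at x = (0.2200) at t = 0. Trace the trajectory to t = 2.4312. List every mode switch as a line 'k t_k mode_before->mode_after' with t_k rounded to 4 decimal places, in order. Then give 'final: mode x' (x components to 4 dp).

1 0.5898 1->0
2 1.2736 0->1
final: 1 -1.0729

Mode 1: guard c·x = 0.4025 hit at Δt = 0.5898 (t = 0.5898), x⁻ = (0.4025) → reset → x⁺ = (0.0906), jump to mode 0
Mode 0: guard c·x = 0.3482 hit at Δt = 0.6838 (t = 1.2736), x⁻ = (-0.3482) → reset → x⁺ = (-0.5369), jump to mode 1
Mode 1: flow for 1.1576 to horizon, guard not reached → x = (-1.0729)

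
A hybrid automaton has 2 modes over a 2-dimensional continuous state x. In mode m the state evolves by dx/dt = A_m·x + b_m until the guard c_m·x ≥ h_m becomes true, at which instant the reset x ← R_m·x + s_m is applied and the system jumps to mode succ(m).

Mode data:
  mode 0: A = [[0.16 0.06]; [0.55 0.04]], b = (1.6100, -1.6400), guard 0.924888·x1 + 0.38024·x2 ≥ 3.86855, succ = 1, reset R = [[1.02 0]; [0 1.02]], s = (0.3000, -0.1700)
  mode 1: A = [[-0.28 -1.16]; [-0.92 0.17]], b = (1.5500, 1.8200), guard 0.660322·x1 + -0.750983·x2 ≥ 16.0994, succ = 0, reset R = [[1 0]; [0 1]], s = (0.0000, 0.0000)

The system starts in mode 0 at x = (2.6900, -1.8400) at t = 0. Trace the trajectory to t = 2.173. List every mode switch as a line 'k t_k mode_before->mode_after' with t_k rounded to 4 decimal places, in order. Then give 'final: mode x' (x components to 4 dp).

Mode 0: guard c·x = 3.8685 hit at Δt = 1.0063 (t = 1.0063), x⁻ = (4.8015, -1.5051) → reset → x⁺ = (5.1975, -1.7052), jump to mode 1
Mode 1: flow for 1.1667 to horizon, guard not reached → x = (10.6109, -8.3168)

1 1.0063 0->1
final: 1 10.6109 -8.3168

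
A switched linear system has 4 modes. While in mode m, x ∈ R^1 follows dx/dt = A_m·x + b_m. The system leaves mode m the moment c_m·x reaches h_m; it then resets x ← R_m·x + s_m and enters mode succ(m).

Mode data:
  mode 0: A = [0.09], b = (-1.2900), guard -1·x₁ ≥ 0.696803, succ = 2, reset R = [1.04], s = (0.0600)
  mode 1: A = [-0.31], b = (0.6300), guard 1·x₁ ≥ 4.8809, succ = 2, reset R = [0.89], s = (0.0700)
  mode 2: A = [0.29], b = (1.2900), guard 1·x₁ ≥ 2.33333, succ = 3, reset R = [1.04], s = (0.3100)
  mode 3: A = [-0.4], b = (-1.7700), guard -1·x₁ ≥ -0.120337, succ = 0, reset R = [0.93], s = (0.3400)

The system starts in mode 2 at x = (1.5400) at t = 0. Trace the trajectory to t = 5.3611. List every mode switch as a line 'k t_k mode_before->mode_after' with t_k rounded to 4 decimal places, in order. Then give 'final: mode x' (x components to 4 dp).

1 0.4290 2->3
2 1.5656 3->0
3 2.4490 0->2
4 4.4612 2->3
final: 3 0.5717

Mode 2: guard c·x = 2.3333 hit at Δt = 0.4290 (t = 0.4290), x⁻ = (2.3333) → reset → x⁺ = (2.7367), jump to mode 3
Mode 3: guard c·x = -0.1203 hit at Δt = 1.1366 (t = 1.5656), x⁻ = (0.1203) → reset → x⁺ = (0.4519), jump to mode 0
Mode 0: guard c·x = 0.6968 hit at Δt = 0.8834 (t = 2.4490), x⁻ = (-0.6968) → reset → x⁺ = (-0.6647), jump to mode 2
Mode 2: guard c·x = 2.3333 hit at Δt = 2.0122 (t = 4.4612), x⁻ = (2.3333) → reset → x⁺ = (2.7367), jump to mode 3
Mode 3: flow for 0.8999 to horizon, guard not reached → x = (0.5717)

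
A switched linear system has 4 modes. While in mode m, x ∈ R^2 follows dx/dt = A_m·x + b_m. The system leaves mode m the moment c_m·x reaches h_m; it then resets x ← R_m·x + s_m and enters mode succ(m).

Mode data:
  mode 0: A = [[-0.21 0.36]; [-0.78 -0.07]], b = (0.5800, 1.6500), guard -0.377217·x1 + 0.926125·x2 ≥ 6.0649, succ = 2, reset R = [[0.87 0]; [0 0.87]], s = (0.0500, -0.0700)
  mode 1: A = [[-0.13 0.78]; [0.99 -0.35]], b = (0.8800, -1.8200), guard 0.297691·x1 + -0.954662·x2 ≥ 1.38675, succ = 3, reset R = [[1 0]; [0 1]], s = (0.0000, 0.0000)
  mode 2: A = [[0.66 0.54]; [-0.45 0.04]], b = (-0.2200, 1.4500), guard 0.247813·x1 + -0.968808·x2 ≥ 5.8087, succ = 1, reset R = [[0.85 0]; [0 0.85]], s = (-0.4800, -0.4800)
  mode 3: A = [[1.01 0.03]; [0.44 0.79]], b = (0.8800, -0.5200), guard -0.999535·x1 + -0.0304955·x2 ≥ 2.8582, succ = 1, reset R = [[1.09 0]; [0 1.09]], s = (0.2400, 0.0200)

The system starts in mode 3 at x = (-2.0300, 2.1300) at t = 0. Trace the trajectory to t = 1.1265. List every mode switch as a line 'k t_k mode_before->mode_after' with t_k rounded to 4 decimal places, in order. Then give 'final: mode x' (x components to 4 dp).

Mode 3: guard c·x = 2.8582 hit at Δt = 0.5929 (t = 0.5929), x⁻ = (-2.9270, 2.2108) → reset → x⁺ = (-2.9504, 2.4298), jump to mode 1
Mode 1: flow for 0.5336 to horizon, guard not reached → x = (-1.8453, 0.0258)

1 0.5929 3->1
final: 1 -1.8453 0.0258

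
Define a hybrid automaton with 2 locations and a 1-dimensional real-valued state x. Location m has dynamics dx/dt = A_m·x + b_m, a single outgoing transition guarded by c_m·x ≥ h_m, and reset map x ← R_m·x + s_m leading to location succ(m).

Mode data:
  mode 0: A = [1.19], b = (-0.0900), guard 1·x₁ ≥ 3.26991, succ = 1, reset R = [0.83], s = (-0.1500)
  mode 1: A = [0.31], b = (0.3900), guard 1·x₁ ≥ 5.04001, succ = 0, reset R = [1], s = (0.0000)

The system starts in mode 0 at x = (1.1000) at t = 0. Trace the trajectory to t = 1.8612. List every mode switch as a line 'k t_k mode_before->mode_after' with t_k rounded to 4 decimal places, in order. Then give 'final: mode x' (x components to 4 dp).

1 0.9557 0->1
final: 1 3.8026

Mode 0: guard c·x = 3.2699 hit at Δt = 0.9557 (t = 0.9557), x⁻ = (3.2699) → reset → x⁺ = (2.5640), jump to mode 1
Mode 1: flow for 0.9055 to horizon, guard not reached → x = (3.8026)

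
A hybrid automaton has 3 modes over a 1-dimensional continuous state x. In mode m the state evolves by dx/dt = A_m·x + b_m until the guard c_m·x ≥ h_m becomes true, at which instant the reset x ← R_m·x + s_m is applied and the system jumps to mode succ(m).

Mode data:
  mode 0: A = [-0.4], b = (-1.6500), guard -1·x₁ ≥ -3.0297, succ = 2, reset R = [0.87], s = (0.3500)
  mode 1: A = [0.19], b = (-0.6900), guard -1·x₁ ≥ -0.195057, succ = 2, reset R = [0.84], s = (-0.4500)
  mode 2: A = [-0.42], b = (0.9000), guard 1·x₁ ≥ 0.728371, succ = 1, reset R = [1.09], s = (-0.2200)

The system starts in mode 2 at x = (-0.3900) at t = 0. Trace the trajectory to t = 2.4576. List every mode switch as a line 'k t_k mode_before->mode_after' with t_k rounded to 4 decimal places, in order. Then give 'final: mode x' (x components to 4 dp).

Mode 2: guard c·x = 0.7284 hit at Δt = 1.3871 (t = 1.3871), x⁻ = (0.7284) → reset → x⁺ = (0.5739), jump to mode 1
Mode 1: guard c·x = -0.1951 hit at Δt = 0.6148 (t = 2.0019), x⁻ = (0.1951) → reset → x⁺ = (-0.2862), jump to mode 2
Mode 2: flow for 0.4557 to horizon, guard not reached → x = (0.1370)

1 1.3871 2->1
2 2.0019 1->2
final: 2 0.1370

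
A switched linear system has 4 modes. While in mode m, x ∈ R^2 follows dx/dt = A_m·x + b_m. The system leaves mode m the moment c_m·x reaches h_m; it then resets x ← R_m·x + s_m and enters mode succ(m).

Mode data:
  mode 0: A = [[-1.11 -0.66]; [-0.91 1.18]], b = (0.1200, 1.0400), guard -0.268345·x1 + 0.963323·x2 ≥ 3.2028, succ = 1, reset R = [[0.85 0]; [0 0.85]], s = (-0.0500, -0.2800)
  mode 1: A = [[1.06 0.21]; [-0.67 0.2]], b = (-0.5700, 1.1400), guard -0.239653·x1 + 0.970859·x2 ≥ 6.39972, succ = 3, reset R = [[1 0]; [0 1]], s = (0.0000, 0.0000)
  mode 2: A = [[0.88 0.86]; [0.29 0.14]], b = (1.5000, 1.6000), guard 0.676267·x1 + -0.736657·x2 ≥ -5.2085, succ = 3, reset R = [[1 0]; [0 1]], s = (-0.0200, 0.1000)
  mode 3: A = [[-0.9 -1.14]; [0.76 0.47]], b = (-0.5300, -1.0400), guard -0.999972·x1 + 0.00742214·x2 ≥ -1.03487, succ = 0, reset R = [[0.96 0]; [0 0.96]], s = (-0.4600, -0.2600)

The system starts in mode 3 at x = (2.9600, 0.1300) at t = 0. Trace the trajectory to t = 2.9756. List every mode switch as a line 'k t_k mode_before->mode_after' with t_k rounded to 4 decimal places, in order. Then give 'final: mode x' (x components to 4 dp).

1 0.6998 3->0
2 1.8531 0->1
final: 1 -1.1670 5.1379

Mode 3: guard c·x = -1.0349 hit at Δt = 0.6998 (t = 0.6998), x⁻ = (1.0391, 0.5659) → reset → x⁺ = (0.5375, 0.2832), jump to mode 0
Mode 0: guard c·x = 3.2028 hit at Δt = 1.1533 (t = 1.8531), x⁻ = (-0.4752, 3.1924) → reset → x⁺ = (-0.4539, 2.4335), jump to mode 1
Mode 1: flow for 1.1225 to horizon, guard not reached → x = (-1.1670, 5.1379)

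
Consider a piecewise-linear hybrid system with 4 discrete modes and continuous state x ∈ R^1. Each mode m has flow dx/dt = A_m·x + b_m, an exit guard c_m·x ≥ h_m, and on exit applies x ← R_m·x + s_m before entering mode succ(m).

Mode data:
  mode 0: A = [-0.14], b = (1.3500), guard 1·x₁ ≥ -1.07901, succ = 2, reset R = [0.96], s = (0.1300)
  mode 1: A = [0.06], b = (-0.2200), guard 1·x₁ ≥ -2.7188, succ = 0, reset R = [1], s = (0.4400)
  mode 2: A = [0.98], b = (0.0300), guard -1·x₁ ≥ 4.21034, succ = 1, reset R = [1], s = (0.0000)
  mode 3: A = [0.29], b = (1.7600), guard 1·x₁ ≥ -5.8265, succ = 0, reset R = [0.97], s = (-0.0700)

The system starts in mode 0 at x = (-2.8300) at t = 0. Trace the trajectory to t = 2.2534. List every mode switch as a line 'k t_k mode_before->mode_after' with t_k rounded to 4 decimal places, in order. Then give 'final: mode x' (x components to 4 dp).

1 1.0805 0->2
final: 2 -2.7932

Mode 0: guard c·x = -1.0790 hit at Δt = 1.0805 (t = 1.0805), x⁻ = (-1.0790) → reset → x⁺ = (-0.9058), jump to mode 2
Mode 2: flow for 1.1729 to horizon, guard not reached → x = (-2.7932)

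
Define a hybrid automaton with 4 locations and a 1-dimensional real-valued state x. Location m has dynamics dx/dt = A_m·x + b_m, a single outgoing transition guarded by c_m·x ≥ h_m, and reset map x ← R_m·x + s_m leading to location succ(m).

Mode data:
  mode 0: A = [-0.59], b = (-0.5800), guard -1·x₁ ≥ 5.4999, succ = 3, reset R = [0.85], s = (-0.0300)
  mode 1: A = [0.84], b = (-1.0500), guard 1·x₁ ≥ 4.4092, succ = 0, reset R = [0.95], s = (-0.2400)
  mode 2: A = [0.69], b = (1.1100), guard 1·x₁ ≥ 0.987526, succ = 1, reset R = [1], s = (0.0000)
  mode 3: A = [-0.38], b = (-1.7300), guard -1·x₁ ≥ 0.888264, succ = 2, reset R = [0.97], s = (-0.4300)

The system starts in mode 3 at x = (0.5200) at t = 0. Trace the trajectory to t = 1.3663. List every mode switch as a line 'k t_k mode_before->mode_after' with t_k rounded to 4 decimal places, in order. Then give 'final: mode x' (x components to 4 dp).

Mode 3: guard c·x = 0.8883 hit at Δt = 0.8558 (t = 0.8558), x⁻ = (-0.8883) → reset → x⁺ = (-1.2916), jump to mode 2
Mode 2: flow for 0.5105 to horizon, guard not reached → x = (-1.1577)

1 0.8558 3->2
final: 2 -1.1577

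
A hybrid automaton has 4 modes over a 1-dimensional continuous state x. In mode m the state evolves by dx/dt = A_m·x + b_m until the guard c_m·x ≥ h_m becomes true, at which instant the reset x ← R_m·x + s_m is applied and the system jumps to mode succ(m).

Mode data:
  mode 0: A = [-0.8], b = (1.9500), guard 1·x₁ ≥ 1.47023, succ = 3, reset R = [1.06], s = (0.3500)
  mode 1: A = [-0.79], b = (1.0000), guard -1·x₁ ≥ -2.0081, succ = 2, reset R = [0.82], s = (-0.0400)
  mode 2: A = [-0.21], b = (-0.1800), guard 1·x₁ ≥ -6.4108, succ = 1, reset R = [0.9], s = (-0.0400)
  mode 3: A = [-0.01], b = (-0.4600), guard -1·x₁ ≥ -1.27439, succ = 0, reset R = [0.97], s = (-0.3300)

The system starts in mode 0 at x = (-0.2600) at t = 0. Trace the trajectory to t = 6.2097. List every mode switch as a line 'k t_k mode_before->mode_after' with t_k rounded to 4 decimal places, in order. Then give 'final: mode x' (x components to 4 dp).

Mode 0: guard c·x = 1.4702 hit at Δt = 1.2820 (t = 1.2820), x⁻ = (1.4702) → reset → x⁺ = (1.9084), jump to mode 3
Mode 3: guard c·x = -1.2744 hit at Δt = 1.3323 (t = 2.6143), x⁻ = (1.2744) → reset → x⁺ = (0.9062), jump to mode 0
Mode 0: guard c·x = 1.4702 hit at Δt = 0.5743 (t = 3.1886), x⁻ = (1.4702) → reset → x⁺ = (1.9084), jump to mode 3
Mode 3: guard c·x = -1.2744 hit at Δt = 1.3323 (t = 4.5209), x⁻ = (1.2744) → reset → x⁺ = (0.9062), jump to mode 0
Mode 0: guard c·x = 1.4702 hit at Δt = 0.5743 (t = 5.0952), x⁻ = (1.4702) → reset → x⁺ = (1.9084), jump to mode 3
Mode 3: flow for 1.1145 to horizon, guard not reached → x = (1.3775)

1 1.2820 0->3
2 2.6143 3->0
3 3.1886 0->3
4 4.5209 3->0
5 5.0952 0->3
final: 3 1.3775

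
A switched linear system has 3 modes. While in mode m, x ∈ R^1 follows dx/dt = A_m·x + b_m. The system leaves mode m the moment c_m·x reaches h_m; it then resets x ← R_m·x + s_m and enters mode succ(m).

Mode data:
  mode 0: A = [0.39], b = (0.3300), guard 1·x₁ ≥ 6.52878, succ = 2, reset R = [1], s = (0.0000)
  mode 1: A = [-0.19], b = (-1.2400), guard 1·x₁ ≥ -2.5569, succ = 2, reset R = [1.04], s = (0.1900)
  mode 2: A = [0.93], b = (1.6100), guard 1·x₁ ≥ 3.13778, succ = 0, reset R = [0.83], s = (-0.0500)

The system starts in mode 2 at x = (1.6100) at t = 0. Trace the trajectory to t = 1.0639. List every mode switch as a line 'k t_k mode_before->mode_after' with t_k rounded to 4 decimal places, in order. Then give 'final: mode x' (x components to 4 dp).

Mode 2: guard c·x = 3.1378 hit at Δt = 0.4049 (t = 0.4049), x⁻ = (3.1378) → reset → x⁺ = (2.5544), jump to mode 0
Mode 0: flow for 0.6590 to horizon, guard not reached → x = (3.5509)

1 0.4049 2->0
final: 0 3.5509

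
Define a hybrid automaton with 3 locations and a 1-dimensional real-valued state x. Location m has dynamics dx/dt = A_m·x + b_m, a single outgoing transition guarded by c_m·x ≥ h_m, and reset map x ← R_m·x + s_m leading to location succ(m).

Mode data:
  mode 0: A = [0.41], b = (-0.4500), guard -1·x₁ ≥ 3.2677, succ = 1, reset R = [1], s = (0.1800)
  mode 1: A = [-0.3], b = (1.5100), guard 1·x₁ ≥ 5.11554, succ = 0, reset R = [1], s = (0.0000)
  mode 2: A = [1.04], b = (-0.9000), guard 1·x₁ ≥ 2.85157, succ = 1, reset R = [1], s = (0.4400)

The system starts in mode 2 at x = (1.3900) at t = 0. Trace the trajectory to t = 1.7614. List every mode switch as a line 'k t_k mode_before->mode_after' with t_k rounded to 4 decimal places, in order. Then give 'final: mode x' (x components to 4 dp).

Mode 2: guard c·x = 2.8516 hit at Δt = 1.2801 (t = 1.2801), x⁻ = (2.8516) → reset → x⁺ = (3.2916), jump to mode 1
Mode 1: flow for 0.4813 to horizon, guard not reached → x = (3.5257)

1 1.2801 2->1
final: 1 3.5257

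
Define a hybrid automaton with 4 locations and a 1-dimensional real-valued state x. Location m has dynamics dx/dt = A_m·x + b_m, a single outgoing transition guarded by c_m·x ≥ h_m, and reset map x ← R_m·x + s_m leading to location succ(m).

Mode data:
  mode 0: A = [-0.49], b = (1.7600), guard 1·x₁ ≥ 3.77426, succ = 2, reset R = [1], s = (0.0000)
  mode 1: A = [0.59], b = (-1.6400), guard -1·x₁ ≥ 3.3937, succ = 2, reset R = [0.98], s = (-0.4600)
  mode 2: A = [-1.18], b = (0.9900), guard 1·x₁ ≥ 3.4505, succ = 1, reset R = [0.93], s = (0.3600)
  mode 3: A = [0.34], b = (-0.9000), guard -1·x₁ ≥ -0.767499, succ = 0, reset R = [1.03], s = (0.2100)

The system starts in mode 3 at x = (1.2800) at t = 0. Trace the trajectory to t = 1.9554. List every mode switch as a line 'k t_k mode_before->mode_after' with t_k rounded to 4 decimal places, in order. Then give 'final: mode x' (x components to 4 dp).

Mode 3: guard c·x = -0.7675 hit at Δt = 0.9364 (t = 0.9364), x⁻ = (0.7675) → reset → x⁺ = (1.0005), jump to mode 0
Mode 0: flow for 1.0190 to horizon, guard not reached → x = (2.0190)

1 0.9364 3->0
final: 0 2.0190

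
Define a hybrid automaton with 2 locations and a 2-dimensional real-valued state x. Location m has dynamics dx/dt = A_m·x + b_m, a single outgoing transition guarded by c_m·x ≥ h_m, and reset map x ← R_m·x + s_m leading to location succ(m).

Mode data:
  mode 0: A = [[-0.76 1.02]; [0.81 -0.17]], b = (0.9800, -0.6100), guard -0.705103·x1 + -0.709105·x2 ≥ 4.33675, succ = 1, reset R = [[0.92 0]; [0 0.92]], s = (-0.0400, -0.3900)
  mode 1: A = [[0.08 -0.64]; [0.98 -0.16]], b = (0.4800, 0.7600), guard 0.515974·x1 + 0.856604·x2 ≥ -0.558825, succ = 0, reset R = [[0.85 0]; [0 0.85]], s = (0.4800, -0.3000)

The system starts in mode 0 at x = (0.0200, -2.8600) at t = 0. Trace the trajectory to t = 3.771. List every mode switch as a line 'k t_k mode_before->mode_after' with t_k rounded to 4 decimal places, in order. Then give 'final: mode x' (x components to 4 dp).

1 1.3214 0->1
2 2.7997 1->0
final: 0 0.7506 -1.2030

Mode 0: guard c·x = 4.3368 hit at Δt = 1.3214 (t = 1.3214), x⁻ = (-2.0691, -4.0584) → reset → x⁺ = (-1.9436, -4.1237), jump to mode 1
Mode 1: guard c·x = -0.5588 hit at Δt = 1.4783 (t = 2.7997), x⁻ = (2.0610, -1.8938) → reset → x⁺ = (2.2319, -1.9098), jump to mode 0
Mode 0: flow for 0.9713 to horizon, guard not reached → x = (0.7506, -1.2030)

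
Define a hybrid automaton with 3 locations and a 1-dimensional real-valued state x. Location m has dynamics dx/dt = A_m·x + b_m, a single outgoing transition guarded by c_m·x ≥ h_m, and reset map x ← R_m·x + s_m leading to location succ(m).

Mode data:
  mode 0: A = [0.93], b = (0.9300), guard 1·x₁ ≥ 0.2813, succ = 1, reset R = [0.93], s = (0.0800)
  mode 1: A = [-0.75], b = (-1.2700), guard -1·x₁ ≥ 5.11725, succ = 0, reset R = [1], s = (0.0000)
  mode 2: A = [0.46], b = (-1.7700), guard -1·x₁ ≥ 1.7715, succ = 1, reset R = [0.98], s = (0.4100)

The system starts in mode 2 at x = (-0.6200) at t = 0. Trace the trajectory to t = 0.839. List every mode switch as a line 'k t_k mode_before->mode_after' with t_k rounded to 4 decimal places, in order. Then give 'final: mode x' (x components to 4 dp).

Mode 2: guard c·x = 1.7715 hit at Δt = 0.4985 (t = 0.4985), x⁻ = (-1.7715) → reset → x⁺ = (-1.3261), jump to mode 1
Mode 1: flow for 0.3405 to horizon, guard not reached → x = (-1.4088)

1 0.4985 2->1
final: 1 -1.4088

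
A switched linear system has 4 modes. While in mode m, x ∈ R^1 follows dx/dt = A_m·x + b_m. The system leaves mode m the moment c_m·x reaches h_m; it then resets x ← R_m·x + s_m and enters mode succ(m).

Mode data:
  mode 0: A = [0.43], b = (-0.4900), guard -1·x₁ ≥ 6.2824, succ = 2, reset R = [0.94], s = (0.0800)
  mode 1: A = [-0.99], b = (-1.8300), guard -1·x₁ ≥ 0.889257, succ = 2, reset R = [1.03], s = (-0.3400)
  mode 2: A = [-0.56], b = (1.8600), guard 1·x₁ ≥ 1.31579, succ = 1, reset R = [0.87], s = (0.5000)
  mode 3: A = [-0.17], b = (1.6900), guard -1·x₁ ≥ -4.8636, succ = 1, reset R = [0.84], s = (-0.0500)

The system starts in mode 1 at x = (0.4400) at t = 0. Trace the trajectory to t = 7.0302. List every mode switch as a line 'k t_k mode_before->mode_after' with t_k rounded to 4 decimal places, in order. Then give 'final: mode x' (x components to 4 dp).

1 0.8783 1->2
2 2.3518 2->1
3 3.6573 1->2
4 5.1308 2->1
5 6.4363 1->2
final: 2 0.0391

Mode 1: guard c·x = 0.8893 hit at Δt = 0.8783 (t = 0.8783), x⁻ = (-0.8893) → reset → x⁺ = (-1.2559), jump to mode 2
Mode 2: guard c·x = 1.3158 hit at Δt = 1.4735 (t = 2.3518), x⁻ = (1.3158) → reset → x⁺ = (1.6447), jump to mode 1
Mode 1: guard c·x = 0.8893 hit at Δt = 1.3055 (t = 3.6573), x⁻ = (-0.8893) → reset → x⁺ = (-1.2559), jump to mode 2
Mode 2: guard c·x = 1.3158 hit at Δt = 1.4735 (t = 5.1308), x⁻ = (1.3158) → reset → x⁺ = (1.6447), jump to mode 1
Mode 1: guard c·x = 0.8893 hit at Δt = 1.3055 (t = 6.4363), x⁻ = (-0.8893) → reset → x⁺ = (-1.2559), jump to mode 2
Mode 2: flow for 0.5939 to horizon, guard not reached → x = (0.0391)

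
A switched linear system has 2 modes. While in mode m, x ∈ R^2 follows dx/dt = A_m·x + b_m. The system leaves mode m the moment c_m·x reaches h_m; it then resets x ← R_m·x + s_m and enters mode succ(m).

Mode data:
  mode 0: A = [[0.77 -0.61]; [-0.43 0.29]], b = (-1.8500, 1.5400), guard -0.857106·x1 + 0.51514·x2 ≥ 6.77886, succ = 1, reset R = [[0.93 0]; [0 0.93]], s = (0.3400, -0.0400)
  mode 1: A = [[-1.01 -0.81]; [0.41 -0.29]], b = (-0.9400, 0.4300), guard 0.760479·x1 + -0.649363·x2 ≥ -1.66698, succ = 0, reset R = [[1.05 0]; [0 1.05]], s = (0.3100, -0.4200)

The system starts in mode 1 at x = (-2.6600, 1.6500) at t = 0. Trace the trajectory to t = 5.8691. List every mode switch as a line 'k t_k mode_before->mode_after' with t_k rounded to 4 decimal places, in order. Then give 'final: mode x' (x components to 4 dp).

1 1.5598 1->0
2 2.4105 0->1
3 4.3513 1->0
4 5.1913 0->1
final: 1 -3.8938 1.0617

Mode 1: guard c·x = -1.6670 hit at Δt = 1.5598 (t = 1.5598), x⁻ = (-1.8056, 0.4525) → reset → x⁺ = (-1.5859, 0.0552), jump to mode 0
Mode 0: guard c·x = 6.7789 hit at Δt = 0.8507 (t = 2.4105), x⁻ = (-6.1267, 2.9655) → reset → x⁺ = (-5.3578, 2.7179), jump to mode 1
Mode 1: guard c·x = -1.6670 hit at Δt = 1.9408 (t = 4.3513), x⁻ = (-2.0609, 0.1536) → reset → x⁺ = (-1.8539, -0.2587), jump to mode 0
Mode 0: guard c·x = 6.7789 hit at Δt = 0.8400 (t = 5.1913), x⁻ = (-6.3312, 2.6252) → reset → x⁺ = (-5.5480, 2.4014), jump to mode 1
Mode 1: flow for 0.6778 to horizon, guard not reached → x = (-3.8938, 1.0617)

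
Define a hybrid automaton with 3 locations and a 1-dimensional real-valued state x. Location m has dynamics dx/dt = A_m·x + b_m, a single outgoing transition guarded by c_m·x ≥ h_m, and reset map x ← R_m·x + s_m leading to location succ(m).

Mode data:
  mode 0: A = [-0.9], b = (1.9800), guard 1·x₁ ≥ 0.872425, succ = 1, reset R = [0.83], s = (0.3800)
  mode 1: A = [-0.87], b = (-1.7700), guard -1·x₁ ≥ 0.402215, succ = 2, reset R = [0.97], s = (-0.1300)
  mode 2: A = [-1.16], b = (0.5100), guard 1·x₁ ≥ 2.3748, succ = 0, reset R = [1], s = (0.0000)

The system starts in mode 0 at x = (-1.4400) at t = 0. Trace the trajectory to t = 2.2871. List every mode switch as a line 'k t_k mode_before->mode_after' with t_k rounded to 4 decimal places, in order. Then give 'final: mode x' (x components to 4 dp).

1 1.1207 0->1
2 1.8722 1->2
final: 2 -0.1535

Mode 0: guard c·x = 0.8724 hit at Δt = 1.1207 (t = 1.1207), x⁻ = (0.8724) → reset → x⁺ = (1.1041), jump to mode 1
Mode 1: guard c·x = 0.4022 hit at Δt = 0.7515 (t = 1.8722), x⁻ = (-0.4022) → reset → x⁺ = (-0.5201), jump to mode 2
Mode 2: flow for 0.4149 to horizon, guard not reached → x = (-0.1535)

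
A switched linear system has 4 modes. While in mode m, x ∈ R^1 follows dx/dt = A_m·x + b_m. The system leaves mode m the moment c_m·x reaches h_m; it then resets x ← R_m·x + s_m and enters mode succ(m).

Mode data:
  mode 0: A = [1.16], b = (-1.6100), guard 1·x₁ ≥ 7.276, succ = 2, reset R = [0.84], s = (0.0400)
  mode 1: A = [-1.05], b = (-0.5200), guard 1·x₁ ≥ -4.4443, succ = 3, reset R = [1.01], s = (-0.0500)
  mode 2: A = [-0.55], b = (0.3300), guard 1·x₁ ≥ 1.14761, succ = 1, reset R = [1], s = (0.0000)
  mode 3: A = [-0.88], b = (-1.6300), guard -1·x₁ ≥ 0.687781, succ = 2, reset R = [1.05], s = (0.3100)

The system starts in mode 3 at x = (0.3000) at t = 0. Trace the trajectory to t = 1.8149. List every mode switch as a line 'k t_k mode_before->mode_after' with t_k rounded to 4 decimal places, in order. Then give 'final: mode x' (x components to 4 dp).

Mode 3: guard c·x = 0.6878 hit at Δt = 0.6980 (t = 0.6980), x⁻ = (-0.6878) → reset → x⁺ = (-0.4122), jump to mode 2
Mode 2: flow for 1.1169 to horizon, guard not reached → x = (0.0524)

1 0.6980 3->2
final: 2 0.0524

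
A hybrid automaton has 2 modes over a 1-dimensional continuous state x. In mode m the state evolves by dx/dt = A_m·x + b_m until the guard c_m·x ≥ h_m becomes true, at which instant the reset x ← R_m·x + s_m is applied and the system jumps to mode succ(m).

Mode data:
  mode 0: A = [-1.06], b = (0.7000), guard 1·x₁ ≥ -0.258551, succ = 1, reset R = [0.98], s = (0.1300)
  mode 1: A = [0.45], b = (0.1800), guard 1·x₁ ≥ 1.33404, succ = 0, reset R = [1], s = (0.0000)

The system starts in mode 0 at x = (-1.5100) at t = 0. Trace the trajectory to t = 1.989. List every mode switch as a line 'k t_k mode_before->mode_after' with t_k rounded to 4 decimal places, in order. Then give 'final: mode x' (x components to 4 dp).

Mode 0: guard c·x = -0.2586 hit at Δt = 0.8108 (t = 0.8108), x⁻ = (-0.2586) → reset → x⁺ = (-0.1234), jump to mode 1
Mode 1: flow for 1.1782 to horizon, guard not reached → x = (0.0700)

1 0.8108 0->1
final: 1 0.0700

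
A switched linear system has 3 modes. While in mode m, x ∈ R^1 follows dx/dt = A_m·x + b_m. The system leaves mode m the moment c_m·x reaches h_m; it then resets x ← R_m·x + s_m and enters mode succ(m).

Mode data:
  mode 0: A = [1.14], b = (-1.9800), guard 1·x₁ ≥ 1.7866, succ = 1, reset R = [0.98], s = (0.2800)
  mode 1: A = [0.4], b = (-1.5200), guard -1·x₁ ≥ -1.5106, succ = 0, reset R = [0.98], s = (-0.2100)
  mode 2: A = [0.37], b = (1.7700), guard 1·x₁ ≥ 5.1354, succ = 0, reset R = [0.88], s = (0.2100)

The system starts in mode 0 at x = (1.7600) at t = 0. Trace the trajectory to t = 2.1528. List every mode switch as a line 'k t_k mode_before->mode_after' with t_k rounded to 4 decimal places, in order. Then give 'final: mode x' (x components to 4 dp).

1 0.6709 0->1
2 1.3154 1->0
final: 0 0.5251

Mode 0: guard c·x = 1.7866 hit at Δt = 0.6709 (t = 0.6709), x⁻ = (1.7866) → reset → x⁺ = (2.0309), jump to mode 1
Mode 1: guard c·x = -1.5106 hit at Δt = 0.6445 (t = 1.3154), x⁻ = (1.5106) → reset → x⁺ = (1.2704), jump to mode 0
Mode 0: flow for 0.8374 to horizon, guard not reached → x = (0.5251)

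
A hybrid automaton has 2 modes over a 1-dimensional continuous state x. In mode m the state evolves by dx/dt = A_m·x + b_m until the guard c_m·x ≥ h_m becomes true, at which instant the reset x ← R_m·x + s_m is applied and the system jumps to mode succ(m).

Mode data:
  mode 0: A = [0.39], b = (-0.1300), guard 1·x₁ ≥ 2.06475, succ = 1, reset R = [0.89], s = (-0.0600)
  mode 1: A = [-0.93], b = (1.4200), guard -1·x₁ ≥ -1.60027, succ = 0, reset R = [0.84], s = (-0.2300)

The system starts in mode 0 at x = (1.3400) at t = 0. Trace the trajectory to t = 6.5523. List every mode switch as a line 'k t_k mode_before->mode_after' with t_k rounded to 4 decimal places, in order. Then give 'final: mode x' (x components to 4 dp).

1 1.3905 0->1
2 2.7117 1->0
3 4.7533 0->1
4 6.0745 1->0
final: 0 1.2742

Mode 0: guard c·x = 2.0648 hit at Δt = 1.3905 (t = 1.3905), x⁻ = (2.0648) → reset → x⁺ = (1.7776), jump to mode 1
Mode 1: guard c·x = -1.6003 hit at Δt = 1.3212 (t = 2.7117), x⁻ = (1.6003) → reset → x⁺ = (1.1142), jump to mode 0
Mode 0: guard c·x = 2.0648 hit at Δt = 2.0417 (t = 4.7533), x⁻ = (2.0647) → reset → x⁺ = (1.7776), jump to mode 1
Mode 1: guard c·x = -1.6003 hit at Δt = 1.3212 (t = 6.0745), x⁻ = (1.6003) → reset → x⁺ = (1.1142), jump to mode 0
Mode 0: flow for 0.4778 to horizon, guard not reached → x = (1.2742)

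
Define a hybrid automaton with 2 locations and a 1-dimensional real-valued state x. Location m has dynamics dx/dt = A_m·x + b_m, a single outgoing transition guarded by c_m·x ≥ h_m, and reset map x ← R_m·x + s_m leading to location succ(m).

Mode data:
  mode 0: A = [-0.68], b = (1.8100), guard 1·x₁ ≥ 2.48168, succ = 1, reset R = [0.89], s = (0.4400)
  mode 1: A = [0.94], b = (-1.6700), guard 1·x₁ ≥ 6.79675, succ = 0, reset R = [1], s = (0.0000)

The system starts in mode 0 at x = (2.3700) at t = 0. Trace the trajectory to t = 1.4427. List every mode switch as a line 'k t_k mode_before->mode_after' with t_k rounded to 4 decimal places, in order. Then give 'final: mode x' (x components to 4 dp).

1 0.7096 0->1
final: 1 3.5138

Mode 0: guard c·x = 2.4817 hit at Δt = 0.7096 (t = 0.7096), x⁻ = (2.4817) → reset → x⁺ = (2.6487), jump to mode 1
Mode 1: flow for 0.7331 to horizon, guard not reached → x = (3.5138)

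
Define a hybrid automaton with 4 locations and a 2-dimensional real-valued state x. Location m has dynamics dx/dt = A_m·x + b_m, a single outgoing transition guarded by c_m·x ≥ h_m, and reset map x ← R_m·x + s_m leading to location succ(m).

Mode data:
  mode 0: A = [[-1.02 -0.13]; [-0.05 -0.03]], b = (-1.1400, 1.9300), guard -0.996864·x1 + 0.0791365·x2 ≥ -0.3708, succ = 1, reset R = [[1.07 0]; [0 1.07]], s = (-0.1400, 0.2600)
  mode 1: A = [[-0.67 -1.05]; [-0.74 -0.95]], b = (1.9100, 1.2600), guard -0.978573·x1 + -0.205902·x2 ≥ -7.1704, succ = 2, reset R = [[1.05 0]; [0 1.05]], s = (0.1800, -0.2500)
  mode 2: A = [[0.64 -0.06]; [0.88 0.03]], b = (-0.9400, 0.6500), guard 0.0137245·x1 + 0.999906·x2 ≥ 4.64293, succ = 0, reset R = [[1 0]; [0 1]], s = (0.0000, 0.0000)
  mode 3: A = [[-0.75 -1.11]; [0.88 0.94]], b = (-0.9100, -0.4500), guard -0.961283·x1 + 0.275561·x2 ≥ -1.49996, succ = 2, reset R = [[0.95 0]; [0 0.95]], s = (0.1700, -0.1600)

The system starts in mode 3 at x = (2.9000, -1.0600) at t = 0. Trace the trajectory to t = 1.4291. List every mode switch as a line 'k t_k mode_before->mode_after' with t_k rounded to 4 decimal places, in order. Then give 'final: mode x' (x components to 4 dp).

1 0.8267 3->2
final: 2 1.5765 0.6788

Mode 3: guard c·x = -1.5000 hit at Δt = 0.8267 (t = 0.8267), x⁻ = (1.4451, -0.4022) → reset → x⁺ = (1.5428, -0.5421), jump to mode 2
Mode 2: flow for 0.6024 to horizon, guard not reached → x = (1.5765, 0.6788)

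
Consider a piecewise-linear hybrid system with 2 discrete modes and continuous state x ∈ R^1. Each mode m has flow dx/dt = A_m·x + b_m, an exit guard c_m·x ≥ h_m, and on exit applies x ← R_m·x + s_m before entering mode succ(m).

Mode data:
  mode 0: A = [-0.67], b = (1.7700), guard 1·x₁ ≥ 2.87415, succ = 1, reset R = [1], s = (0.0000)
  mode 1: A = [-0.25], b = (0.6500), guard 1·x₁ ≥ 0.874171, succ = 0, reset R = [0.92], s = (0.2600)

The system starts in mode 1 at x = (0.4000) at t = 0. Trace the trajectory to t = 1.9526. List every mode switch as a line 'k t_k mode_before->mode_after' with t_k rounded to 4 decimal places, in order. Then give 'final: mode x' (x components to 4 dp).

1 0.9710 1->0
final: 0 1.8245

Mode 1: guard c·x = 0.8742 hit at Δt = 0.9710 (t = 0.9710), x⁻ = (0.8742) → reset → x⁺ = (1.0642), jump to mode 0
Mode 0: flow for 0.9816 to horizon, guard not reached → x = (1.8245)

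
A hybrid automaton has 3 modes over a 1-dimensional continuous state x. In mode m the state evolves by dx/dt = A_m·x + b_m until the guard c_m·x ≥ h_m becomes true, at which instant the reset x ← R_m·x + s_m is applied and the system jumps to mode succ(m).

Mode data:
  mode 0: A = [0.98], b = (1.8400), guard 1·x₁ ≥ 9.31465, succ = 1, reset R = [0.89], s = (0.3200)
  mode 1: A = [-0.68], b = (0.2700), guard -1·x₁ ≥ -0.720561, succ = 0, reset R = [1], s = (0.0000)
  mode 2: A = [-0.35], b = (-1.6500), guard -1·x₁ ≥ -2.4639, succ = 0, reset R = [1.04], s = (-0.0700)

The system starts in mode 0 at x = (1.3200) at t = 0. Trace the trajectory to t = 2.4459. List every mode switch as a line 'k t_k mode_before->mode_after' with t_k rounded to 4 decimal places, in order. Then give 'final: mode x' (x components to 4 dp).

Mode 0: guard c·x = 9.3147 hit at Δt = 1.2784 (t = 1.2784), x⁻ = (9.3146) → reset → x⁺ = (8.6100), jump to mode 1
Mode 1: flow for 1.1675 to horizon, guard not reached → x = (4.1100)

1 1.2784 0->1
final: 1 4.1100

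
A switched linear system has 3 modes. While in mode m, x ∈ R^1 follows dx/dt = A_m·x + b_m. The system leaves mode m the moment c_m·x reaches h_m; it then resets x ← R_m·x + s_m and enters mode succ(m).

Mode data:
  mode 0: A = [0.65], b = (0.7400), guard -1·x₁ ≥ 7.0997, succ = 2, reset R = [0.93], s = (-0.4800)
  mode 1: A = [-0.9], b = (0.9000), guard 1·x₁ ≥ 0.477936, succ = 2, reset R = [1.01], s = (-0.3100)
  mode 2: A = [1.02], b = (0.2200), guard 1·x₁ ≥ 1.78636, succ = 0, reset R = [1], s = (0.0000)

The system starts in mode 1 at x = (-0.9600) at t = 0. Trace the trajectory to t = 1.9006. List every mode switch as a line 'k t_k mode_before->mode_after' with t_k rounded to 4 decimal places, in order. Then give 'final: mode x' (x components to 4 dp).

1 1.4699 1->2
final: 2 0.3870

Mode 1: guard c·x = 0.4779 hit at Δt = 1.4699 (t = 1.4699), x⁻ = (0.4779) → reset → x⁺ = (0.1727), jump to mode 2
Mode 2: flow for 0.4307 to horizon, guard not reached → x = (0.3870)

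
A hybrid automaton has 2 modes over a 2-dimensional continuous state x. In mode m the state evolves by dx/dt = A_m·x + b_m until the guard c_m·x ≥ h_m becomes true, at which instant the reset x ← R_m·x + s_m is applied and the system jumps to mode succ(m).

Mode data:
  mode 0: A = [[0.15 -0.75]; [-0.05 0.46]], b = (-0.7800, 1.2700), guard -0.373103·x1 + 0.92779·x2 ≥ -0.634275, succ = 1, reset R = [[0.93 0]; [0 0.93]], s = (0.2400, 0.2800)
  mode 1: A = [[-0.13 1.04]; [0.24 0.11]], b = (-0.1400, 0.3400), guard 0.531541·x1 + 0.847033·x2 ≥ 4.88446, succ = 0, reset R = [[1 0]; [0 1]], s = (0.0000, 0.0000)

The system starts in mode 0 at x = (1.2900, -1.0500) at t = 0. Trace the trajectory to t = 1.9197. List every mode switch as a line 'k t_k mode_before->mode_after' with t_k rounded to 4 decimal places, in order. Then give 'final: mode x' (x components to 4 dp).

Mode 0: guard c·x = -0.6343 hit at Δt = 0.9406 (t = 0.9406), x⁻ = (1.2020, -0.2002) → reset → x⁺ = (1.3579, 0.0938), jump to mode 1
Mode 1: flow for 0.9791 to horizon, guard not reached → x = (1.4902, 0.7946)

1 0.9406 0->1
final: 1 1.4902 0.7946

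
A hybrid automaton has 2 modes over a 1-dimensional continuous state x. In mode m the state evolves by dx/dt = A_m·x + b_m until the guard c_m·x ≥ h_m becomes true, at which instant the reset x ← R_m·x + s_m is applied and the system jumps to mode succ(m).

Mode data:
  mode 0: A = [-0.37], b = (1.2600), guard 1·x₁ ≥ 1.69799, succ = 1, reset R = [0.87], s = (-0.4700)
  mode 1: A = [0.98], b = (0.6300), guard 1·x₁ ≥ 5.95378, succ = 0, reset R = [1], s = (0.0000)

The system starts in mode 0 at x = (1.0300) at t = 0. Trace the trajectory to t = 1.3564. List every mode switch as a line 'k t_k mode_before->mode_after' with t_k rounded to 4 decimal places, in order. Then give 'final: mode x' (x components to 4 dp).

Mode 0: guard c·x = 1.6980 hit at Δt = 0.8924 (t = 0.8924), x⁻ = (1.6980) → reset → x⁺ = (1.0073), jump to mode 1
Mode 1: flow for 0.4640 to horizon, guard not reached → x = (1.9573)

1 0.8924 0->1
final: 1 1.9573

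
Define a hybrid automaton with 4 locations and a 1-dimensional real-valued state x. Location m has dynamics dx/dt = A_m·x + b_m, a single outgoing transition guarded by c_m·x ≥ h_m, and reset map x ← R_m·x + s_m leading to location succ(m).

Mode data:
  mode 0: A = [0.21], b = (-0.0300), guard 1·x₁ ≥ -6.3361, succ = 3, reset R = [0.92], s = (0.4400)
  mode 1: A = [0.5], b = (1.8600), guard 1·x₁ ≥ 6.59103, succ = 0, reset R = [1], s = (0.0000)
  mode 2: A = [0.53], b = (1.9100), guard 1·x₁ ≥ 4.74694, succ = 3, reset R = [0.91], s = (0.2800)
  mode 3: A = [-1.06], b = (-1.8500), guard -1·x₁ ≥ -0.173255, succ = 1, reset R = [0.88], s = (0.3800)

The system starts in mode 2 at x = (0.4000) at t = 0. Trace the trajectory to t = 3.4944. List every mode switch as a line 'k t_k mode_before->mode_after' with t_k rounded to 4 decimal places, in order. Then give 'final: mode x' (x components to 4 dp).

Mode 2: guard c·x = 4.7469 hit at Δt = 1.3870 (t = 1.3870), x⁻ = (4.7469) → reset → x⁺ = (4.5997), jump to mode 3
Mode 3: guard c·x = -0.1733 hit at Δt = 1.1284 (t = 2.5154), x⁻ = (0.1733) → reset → x⁺ = (0.5325), jump to mode 1
Mode 1: flow for 0.9790 to horizon, guard not reached → x = (3.2179)

1 1.3870 2->3
2 2.5154 3->1
final: 1 3.2179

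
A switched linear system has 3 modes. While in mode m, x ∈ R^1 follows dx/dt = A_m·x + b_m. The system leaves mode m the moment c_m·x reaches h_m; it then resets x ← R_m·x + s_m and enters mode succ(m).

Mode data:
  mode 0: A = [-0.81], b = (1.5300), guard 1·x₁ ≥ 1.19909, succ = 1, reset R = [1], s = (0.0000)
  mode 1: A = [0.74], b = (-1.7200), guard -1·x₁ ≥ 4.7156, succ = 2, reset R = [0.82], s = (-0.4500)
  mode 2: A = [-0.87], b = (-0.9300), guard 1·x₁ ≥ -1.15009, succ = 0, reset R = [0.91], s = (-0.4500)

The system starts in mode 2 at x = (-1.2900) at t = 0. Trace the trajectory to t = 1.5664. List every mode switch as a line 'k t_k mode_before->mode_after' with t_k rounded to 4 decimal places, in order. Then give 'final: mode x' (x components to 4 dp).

Mode 2: guard c·x = -1.1501 hit at Δt = 1.1521 (t = 1.1521), x⁻ = (-1.1501) → reset → x⁺ = (-1.4966), jump to mode 0
Mode 0: flow for 0.4143 to horizon, guard not reached → x = (-0.5315)

1 1.1521 2->0
final: 0 -0.5315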